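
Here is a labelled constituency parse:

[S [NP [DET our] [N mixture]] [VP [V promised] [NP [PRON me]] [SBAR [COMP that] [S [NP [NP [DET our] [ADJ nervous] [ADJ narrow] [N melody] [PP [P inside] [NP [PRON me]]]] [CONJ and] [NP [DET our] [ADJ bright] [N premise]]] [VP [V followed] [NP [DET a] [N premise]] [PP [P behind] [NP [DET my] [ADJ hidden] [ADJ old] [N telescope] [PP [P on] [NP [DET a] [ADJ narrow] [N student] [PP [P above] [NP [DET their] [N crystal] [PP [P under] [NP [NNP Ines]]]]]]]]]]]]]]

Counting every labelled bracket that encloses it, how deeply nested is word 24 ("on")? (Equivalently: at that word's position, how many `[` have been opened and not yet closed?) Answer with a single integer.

9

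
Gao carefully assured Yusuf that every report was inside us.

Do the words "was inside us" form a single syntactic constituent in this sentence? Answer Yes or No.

Yes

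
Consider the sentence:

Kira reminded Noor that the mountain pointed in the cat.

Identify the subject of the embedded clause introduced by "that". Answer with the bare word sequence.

the mountain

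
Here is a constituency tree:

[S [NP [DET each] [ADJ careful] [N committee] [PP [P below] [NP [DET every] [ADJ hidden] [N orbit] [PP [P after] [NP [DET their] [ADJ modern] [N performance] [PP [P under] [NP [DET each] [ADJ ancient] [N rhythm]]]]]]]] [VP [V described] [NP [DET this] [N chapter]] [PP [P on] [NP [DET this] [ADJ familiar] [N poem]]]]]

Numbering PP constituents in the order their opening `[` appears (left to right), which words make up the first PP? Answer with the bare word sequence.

below every hidden orbit after their modern performance under each ancient rhythm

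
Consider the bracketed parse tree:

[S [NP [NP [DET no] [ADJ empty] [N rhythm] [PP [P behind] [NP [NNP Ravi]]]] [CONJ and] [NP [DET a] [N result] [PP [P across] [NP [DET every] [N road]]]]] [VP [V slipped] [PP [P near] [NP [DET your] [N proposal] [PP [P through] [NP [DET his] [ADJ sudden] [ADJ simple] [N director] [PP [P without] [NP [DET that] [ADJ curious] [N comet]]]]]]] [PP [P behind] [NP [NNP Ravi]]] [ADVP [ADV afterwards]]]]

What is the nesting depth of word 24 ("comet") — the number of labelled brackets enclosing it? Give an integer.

Path from the root down to the word: S → VP → PP → NP → PP → NP → PP → NP → N. That is 9 enclosing brackets.

9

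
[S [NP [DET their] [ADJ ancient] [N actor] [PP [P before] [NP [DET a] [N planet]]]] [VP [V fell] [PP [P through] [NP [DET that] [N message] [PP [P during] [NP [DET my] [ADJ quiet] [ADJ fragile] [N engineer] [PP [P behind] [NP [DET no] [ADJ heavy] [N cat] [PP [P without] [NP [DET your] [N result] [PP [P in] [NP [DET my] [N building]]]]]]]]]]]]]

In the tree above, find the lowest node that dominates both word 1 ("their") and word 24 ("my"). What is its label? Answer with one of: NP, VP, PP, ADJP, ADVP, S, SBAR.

Word 1 lies under S → NP → DET; word 24 lies under S → VP → PP → NP → PP → NP → PP → NP → PP → NP → PP → NP → DET. The lowest shared node is the S.

S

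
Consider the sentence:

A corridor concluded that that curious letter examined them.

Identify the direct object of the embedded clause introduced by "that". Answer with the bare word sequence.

them

The verb of the embedded clause introduced by "that" is "examined"; its direct object is the NP "them".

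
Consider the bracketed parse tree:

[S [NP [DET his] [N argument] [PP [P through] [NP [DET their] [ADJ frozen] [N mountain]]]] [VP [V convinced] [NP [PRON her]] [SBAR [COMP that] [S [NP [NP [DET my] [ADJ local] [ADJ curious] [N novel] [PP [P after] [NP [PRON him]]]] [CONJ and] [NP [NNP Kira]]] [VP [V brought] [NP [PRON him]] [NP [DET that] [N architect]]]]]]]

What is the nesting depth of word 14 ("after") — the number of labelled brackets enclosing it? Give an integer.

8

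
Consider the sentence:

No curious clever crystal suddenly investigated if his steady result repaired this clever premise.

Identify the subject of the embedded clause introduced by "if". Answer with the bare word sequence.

his steady result

In the embedded clause introduced by "if" the verb is "repaired"; the NP preceding it, "his steady result", is the subject.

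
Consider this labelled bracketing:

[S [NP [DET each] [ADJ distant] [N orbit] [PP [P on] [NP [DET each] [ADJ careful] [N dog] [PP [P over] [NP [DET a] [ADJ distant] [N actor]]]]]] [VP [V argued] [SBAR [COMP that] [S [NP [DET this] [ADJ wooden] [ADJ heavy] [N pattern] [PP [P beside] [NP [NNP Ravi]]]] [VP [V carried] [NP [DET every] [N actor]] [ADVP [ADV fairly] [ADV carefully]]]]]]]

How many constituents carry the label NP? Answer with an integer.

Scanning left to right, an opening `[NP` appears at word positions 1, 5, 9, 14, 19, 21 — 6 in total.

6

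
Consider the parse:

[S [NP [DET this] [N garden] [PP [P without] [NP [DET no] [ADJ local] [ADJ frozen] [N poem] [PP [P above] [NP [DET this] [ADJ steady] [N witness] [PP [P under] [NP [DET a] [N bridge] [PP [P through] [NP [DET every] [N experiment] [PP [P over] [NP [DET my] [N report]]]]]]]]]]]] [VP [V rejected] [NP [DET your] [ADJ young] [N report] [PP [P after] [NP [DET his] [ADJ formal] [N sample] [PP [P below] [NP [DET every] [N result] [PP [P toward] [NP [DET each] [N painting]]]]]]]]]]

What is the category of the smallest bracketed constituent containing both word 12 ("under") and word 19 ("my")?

PP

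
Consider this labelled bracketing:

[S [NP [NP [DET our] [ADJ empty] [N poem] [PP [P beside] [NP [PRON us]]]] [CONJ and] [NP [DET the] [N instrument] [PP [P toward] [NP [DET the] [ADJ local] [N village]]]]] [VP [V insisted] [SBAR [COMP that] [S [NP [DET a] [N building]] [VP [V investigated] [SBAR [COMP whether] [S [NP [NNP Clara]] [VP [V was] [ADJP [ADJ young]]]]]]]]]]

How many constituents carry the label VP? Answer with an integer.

Scanning left to right, an opening `[VP` appears at word positions 13, 17, 20 — 3 in total.

3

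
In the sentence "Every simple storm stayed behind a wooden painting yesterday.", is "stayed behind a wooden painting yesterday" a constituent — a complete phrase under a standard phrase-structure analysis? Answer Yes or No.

Yes

These words form the whole verb phrase headed by "stayed", so yes — one constituent.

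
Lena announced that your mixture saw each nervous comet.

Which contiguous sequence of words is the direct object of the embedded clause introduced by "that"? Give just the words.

The verb of the embedded clause introduced by "that" is "saw"; its direct object is the NP "each nervous comet".

each nervous comet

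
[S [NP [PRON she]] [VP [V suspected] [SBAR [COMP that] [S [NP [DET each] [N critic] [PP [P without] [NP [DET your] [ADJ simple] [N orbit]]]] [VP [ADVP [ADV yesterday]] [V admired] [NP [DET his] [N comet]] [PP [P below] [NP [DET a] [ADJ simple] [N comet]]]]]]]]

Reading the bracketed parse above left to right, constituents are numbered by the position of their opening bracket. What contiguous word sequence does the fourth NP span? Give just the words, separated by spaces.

In left-to-right order the NP constituents are "she"; "each critic without your simple orbit"; "your simple orbit"; "his comet"; "a simple comet". Number 4 is "his comet".

his comet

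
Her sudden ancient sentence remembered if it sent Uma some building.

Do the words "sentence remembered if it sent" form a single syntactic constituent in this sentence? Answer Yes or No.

"sentence" belongs to the noun phrase "her sudden ancient sentence" while "sent" belongs to the verb phrase "remembered if it sent Uma some building"; a span that runs across that boundary is not a single phrase.

No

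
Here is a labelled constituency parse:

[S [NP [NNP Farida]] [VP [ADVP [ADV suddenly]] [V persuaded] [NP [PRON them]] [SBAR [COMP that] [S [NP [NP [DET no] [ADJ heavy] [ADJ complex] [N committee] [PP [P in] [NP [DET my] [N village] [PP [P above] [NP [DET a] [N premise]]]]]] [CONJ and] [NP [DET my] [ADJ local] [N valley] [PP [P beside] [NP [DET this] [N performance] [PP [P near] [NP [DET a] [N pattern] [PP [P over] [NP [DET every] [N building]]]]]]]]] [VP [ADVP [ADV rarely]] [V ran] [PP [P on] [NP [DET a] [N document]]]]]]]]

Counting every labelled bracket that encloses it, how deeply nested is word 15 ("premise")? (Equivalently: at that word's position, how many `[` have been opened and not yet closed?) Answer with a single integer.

Counting open brackets not yet closed at "premise": [S [VP [SBAR [S [NP [NP [PP [NP [PP [NP [N = 11.

11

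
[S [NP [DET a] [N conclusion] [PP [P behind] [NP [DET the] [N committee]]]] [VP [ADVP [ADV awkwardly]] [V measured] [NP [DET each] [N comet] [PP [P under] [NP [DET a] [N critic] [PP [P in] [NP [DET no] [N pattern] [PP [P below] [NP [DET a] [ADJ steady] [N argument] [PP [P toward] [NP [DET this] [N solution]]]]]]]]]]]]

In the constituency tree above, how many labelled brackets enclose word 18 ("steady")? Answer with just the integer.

10

Path from the root down to the word: S → VP → NP → PP → NP → PP → NP → PP → NP → ADJ. That is 10 enclosing brackets.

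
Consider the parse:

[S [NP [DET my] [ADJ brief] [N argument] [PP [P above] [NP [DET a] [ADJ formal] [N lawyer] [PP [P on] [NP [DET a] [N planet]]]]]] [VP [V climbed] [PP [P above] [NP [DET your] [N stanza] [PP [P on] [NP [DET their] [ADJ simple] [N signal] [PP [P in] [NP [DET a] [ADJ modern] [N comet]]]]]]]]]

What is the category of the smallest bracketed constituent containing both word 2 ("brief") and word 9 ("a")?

NP

Word 2 lies under S → NP → ADJ; word 9 lies under S → NP → PP → NP → PP → NP → DET. The lowest shared node is the NP.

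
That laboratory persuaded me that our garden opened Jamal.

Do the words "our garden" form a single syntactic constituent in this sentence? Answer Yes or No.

Yes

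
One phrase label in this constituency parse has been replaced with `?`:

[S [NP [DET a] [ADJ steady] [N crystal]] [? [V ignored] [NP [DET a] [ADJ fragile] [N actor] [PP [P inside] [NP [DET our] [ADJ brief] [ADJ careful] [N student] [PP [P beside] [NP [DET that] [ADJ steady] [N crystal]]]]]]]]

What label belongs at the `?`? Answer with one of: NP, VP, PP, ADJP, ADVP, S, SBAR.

VP

The `?` node immediately contains: V 'ignored', NP. That is the internal structure of a verb phrase, so the label is VP.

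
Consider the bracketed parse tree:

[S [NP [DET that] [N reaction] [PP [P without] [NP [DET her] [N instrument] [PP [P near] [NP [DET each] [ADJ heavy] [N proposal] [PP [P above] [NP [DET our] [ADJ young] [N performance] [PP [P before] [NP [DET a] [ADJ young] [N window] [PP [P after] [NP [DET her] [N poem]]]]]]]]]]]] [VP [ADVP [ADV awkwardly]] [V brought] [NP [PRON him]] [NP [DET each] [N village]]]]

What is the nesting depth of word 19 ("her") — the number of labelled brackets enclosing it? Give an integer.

13

Counting open brackets not yet closed at "her": [S [NP [PP [NP [PP [NP [PP [NP [PP [NP [PP [NP [DET = 13.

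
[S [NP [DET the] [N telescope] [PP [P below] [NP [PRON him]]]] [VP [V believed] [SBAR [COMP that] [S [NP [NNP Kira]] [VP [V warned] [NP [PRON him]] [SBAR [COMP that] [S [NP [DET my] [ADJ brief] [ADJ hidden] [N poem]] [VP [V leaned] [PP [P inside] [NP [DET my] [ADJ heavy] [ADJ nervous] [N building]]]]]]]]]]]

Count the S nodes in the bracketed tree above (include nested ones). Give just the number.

3

Listing each S by its span: [S the telescope below him believed that Kira warned him that my brief hidden poem leaned inside my heavy nervous building]; [S Kira warned him that my brief hidden poem leaned inside my heavy nervous building]; [S my brief hidden poem leaned inside my heavy nervous building] — that makes 3.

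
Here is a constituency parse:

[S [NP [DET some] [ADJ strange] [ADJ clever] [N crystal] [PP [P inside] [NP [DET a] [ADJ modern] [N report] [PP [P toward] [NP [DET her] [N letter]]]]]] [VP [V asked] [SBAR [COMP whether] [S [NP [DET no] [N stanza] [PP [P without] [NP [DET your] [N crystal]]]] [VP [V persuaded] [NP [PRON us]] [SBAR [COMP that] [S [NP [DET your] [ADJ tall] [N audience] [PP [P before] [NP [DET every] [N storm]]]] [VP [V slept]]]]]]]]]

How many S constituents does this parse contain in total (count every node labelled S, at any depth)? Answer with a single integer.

The S constituents are: [S some strange clever crystal inside a modern report toward her letter asked whether no stanza without your crystal persuaded us that your tall audience before every storm slept]; [S no stanza without your crystal persuaded us that your tall audience before every storm slept]; [S your tall audience before every storm slept]. Total: 3.

3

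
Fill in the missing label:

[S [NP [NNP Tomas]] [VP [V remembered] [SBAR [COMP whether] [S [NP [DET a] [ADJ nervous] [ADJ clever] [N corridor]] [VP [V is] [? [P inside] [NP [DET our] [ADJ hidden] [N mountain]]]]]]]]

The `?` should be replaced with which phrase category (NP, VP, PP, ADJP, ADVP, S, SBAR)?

PP

A constituent whose immediate children are P 'inside', NP is a prepositional phrase: PP.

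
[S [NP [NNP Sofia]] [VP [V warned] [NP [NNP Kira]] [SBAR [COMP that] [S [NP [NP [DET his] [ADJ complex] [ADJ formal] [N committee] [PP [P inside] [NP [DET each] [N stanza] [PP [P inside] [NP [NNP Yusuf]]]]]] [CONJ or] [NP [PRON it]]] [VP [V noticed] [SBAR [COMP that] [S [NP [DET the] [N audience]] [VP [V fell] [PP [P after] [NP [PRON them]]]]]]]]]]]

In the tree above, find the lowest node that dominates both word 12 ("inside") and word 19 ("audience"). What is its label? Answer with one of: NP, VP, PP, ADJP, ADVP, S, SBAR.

S

Both words fall inside [S his complex formal committee inside each stanza inside Yusuf or it noticed that the audience fell after them] (words 5–22), and no smaller constituent contains them both. Label: S.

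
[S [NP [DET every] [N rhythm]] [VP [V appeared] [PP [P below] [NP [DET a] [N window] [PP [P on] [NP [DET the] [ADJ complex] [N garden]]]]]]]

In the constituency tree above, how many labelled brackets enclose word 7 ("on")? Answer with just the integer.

The word sits inside P, which is inside PP, inside NP, inside PP, inside VP, inside S — 6 brackets in all.

6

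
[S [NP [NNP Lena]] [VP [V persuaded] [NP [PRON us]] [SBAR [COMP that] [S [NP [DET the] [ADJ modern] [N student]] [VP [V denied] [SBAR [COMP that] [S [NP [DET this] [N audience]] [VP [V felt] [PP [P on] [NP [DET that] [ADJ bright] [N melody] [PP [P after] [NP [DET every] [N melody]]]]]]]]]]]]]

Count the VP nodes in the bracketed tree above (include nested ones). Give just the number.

Scanning left to right, an opening `[VP` appears at word positions 2, 8, 12 — 3 in total.

3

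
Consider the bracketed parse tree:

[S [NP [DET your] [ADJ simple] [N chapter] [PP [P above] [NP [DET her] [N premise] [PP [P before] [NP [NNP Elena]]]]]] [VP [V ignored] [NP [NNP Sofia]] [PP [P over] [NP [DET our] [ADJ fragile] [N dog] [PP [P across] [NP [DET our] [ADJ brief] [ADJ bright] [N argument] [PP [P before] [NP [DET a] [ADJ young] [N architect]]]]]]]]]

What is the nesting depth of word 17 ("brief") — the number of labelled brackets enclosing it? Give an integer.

7

The word sits inside ADJ, which is inside NP, inside PP, inside NP, inside PP, inside VP, inside S — 7 brackets in all.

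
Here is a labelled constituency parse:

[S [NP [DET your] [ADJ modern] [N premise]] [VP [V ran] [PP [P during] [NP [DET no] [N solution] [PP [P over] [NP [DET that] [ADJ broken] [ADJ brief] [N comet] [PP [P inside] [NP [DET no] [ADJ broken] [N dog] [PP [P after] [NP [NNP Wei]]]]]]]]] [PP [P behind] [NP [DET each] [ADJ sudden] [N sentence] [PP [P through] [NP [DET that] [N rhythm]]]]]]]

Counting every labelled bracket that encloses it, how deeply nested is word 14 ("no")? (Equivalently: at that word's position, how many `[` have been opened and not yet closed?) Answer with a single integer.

9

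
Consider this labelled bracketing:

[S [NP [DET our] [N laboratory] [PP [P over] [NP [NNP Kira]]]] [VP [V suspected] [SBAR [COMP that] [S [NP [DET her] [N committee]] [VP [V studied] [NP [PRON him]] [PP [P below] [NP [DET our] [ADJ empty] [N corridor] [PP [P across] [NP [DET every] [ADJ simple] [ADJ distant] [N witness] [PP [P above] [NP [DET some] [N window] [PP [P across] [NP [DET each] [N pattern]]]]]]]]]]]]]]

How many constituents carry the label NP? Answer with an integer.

8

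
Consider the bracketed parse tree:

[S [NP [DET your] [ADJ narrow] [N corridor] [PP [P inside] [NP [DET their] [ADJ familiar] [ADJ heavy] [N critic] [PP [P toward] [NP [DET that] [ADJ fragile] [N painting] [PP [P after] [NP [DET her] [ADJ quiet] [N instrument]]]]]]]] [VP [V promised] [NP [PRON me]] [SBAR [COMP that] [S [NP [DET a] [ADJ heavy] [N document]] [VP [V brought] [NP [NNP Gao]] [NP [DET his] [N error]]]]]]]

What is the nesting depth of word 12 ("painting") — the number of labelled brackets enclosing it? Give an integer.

7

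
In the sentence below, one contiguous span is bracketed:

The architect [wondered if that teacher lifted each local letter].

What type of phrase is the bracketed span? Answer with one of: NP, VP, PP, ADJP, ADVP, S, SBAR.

VP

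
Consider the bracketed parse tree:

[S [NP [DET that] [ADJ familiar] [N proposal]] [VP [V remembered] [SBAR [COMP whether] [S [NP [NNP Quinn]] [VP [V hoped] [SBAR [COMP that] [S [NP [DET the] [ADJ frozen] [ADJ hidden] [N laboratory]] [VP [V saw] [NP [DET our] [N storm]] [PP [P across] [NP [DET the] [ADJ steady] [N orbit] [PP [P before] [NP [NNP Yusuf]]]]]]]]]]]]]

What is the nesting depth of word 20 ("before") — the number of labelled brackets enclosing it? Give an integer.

12

Path from the root down to the word: S → VP → SBAR → S → VP → SBAR → S → VP → PP → NP → PP → P. That is 12 enclosing brackets.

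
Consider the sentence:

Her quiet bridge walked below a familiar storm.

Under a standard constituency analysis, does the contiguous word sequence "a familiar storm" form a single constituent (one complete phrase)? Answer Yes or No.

The sequence corresponds to a single NP node — the noun phrase "a familiar storm".

Yes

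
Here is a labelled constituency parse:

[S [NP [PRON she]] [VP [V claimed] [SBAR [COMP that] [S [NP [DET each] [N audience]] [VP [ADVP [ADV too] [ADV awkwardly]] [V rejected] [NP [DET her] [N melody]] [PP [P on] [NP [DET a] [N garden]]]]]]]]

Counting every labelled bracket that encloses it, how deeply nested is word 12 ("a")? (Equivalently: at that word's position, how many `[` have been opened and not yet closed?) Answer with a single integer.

The word sits inside DET, which is inside NP, inside PP, inside VP, inside S, inside SBAR, inside VP, inside S — 8 brackets in all.

8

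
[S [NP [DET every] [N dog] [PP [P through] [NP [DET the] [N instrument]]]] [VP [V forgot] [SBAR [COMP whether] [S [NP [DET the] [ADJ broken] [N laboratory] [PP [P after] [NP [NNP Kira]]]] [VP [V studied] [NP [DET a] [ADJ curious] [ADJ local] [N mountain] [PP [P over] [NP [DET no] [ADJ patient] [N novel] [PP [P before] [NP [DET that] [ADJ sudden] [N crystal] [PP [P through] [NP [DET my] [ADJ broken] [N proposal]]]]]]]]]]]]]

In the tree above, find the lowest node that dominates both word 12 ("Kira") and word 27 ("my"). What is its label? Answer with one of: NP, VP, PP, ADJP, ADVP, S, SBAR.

Word 12 lies under S → VP → SBAR → S → NP → PP → NP → NNP; word 27 lies under S → VP → SBAR → S → VP → NP → PP → NP → PP → NP → PP → NP → DET. The lowest shared node is the S.

S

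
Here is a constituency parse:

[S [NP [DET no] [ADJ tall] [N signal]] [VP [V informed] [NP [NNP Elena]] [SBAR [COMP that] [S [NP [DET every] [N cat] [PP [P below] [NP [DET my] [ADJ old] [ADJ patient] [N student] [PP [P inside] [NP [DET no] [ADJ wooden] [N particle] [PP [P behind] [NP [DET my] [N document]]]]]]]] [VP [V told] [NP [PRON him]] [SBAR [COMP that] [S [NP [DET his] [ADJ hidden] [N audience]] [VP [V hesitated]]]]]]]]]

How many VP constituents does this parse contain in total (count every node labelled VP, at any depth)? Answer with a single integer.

The VP constituents are: [VP informed Elena that every cat below my old patient student inside no wooden particle behind my document told him that his hidden audience hesitated]; [VP told him that his hidden audience hesitated]; [VP hesitated]. Total: 3.

3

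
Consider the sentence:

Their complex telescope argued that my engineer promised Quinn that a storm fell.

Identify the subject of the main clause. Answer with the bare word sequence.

their complex telescope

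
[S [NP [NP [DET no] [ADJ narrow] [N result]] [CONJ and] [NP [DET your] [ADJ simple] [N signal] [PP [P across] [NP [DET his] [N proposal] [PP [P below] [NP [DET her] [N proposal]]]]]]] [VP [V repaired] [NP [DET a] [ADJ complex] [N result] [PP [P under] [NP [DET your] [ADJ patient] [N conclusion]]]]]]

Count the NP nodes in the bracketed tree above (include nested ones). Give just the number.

Scanning left to right, an opening `[NP` appears at word positions 1, 1, 5, 9, 12, 15, 19 — 7 in total.

7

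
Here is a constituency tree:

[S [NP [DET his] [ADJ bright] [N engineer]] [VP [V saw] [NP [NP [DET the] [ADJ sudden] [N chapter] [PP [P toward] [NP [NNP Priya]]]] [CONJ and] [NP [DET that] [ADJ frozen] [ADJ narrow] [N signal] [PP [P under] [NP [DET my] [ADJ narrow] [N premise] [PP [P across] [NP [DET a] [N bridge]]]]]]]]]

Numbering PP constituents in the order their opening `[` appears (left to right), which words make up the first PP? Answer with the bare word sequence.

In left-to-right order the PP constituents are "toward Priya"; "under my narrow premise across a bridge"; "across a bridge". Number 1 is "toward Priya".

toward Priya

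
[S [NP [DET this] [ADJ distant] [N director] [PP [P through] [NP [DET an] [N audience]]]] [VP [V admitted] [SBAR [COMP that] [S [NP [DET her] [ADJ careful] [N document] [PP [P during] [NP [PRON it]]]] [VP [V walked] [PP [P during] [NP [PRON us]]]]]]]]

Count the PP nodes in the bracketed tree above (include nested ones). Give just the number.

Scanning left to right, an opening `[PP` appears at word positions 4, 12, 15 — 3 in total.

3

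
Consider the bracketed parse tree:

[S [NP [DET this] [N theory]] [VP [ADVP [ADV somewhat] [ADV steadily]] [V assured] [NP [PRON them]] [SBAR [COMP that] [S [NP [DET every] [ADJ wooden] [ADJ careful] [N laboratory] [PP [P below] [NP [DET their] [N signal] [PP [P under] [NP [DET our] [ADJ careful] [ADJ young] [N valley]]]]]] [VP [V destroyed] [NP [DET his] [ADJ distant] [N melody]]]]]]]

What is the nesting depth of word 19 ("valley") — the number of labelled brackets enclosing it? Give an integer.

10

The word sits inside N, which is inside NP, inside PP, inside NP, inside PP, inside NP, inside S, inside SBAR, inside VP, inside S — 10 brackets in all.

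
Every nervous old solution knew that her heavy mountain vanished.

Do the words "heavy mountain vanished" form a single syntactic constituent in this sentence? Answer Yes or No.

The smallest constituent containing the whole sequence is the clause [S her heavy mountain vanished], but the sequence is only part of it — it straddles the boundary between noun phrase "her heavy mountain" and verb phrase "vanished".

No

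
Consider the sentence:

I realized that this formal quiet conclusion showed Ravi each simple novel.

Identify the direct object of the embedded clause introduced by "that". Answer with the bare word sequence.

The verb of the embedded clause introduced by "that" is "showed"; its direct object is the NP "each simple novel".

each simple novel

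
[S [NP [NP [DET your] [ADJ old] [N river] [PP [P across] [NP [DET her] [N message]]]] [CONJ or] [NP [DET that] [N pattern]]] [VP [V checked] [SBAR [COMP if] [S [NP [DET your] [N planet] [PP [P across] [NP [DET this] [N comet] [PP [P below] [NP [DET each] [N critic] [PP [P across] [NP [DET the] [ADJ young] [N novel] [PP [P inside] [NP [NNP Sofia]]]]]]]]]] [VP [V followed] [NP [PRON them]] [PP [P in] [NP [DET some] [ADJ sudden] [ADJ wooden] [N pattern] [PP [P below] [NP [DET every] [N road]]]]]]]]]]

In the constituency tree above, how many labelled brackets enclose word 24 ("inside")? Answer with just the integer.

The word sits inside P, which is inside PP, inside NP, inside PP, inside NP, inside PP, inside NP, inside PP, inside NP, inside S, inside SBAR, inside VP, inside S — 13 brackets in all.

13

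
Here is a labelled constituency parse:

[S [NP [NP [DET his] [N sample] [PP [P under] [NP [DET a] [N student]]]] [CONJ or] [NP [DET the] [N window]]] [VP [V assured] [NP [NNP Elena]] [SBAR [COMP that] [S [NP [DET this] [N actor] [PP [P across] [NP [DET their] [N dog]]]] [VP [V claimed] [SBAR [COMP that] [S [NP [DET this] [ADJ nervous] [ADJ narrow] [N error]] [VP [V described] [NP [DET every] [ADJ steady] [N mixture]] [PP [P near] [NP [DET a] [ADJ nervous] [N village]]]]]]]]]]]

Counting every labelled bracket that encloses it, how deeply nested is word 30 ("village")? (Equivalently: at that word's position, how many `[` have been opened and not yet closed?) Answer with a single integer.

11

The word sits inside N, which is inside NP, inside PP, inside VP, inside S, inside SBAR, inside VP, inside S, inside SBAR, inside VP, inside S — 11 brackets in all.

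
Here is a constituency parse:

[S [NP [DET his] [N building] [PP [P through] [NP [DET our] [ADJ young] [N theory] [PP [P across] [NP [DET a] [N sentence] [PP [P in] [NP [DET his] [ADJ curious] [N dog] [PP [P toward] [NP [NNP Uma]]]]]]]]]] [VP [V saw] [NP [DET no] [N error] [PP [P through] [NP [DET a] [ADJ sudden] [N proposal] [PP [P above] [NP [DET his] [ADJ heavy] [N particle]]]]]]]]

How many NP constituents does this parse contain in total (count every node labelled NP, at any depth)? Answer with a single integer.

8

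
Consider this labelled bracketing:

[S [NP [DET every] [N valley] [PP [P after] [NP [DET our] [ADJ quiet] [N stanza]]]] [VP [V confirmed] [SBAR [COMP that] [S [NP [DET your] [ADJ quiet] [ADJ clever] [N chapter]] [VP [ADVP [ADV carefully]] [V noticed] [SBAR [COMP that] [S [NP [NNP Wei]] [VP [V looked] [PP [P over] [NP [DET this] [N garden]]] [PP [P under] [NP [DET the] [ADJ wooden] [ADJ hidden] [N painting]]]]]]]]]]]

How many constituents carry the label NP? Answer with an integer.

Listing each NP by its span: [NP every valley after our quiet stanza]; [NP our quiet stanza]; [NP your quiet clever chapter]; [NP Wei]; [NP this garden]; [NP the wooden hidden painting] — that makes 6.

6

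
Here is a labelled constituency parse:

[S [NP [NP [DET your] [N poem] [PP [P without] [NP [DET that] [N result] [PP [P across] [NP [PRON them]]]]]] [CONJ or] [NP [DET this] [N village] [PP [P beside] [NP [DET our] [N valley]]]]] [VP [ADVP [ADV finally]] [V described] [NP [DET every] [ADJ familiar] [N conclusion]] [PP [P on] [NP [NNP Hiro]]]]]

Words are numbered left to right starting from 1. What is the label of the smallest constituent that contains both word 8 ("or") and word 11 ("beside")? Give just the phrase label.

Word 8 lies under S → NP → CONJ; word 11 lies under S → NP → NP → PP → P. The lowest shared node is the NP.

NP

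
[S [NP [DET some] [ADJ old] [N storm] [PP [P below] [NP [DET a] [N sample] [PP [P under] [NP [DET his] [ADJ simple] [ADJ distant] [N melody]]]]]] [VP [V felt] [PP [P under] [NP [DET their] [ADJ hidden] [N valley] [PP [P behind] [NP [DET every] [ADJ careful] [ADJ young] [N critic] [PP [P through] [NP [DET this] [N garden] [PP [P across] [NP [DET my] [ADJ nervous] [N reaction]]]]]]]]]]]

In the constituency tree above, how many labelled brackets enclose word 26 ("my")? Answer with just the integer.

11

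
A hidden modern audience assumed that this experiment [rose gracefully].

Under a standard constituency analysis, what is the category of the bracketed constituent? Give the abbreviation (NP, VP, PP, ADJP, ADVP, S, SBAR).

VP

"rose" is the head of the bracketed span, so the span is a verb phrase: VP.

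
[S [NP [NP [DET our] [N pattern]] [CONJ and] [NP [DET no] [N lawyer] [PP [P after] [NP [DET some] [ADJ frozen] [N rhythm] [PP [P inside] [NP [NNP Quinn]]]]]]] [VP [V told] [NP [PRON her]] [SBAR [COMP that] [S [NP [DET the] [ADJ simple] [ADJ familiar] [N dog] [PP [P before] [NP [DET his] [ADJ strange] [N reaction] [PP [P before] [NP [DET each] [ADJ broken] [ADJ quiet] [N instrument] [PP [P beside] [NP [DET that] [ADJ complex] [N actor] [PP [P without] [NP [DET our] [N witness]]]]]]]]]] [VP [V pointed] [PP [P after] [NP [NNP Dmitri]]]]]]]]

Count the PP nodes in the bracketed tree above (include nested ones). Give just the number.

Listing each PP by its span: [PP after some frozen rhythm inside Quinn]; [PP inside Quinn]; [PP before his strange reaction before each broken quiet instrument beside that complex actor without our witness]; [PP before each broken quiet instrument beside that complex actor without our witness]; [PP beside that complex actor without our witness]; [PP without our witness] … — that makes 7.

7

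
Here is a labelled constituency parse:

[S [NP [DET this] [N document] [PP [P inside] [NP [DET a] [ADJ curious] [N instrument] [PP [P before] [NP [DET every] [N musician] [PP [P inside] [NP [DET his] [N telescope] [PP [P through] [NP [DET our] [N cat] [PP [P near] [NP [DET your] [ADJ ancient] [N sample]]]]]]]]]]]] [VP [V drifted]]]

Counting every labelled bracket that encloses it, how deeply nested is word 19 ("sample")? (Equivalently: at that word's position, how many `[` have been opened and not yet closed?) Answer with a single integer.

Counting open brackets not yet closed at "sample": [S [NP [PP [NP [PP [NP [PP [NP [PP [NP [PP [NP [N = 13.

13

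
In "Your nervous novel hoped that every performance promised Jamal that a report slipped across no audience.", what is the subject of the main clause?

The subject of the main clause is the NP immediately before the verb "hoped": "your nervous novel".

your nervous novel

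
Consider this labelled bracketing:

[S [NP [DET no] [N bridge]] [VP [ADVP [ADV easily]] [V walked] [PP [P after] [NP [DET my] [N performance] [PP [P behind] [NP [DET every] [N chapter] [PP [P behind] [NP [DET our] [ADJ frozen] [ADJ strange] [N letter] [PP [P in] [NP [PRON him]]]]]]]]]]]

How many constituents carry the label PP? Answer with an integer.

4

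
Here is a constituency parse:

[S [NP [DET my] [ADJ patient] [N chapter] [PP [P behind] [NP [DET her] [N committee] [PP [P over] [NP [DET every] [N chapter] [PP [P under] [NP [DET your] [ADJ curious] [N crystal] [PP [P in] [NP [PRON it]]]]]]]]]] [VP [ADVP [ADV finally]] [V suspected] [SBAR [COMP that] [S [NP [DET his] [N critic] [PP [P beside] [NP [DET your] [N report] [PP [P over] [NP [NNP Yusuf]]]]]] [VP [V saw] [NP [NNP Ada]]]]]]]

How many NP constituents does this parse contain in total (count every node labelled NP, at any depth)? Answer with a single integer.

Scanning left to right, an opening `[NP` appears at word positions 1, 5, 8, 11, 15, 19, 22, 25, 27 — 9 in total.

9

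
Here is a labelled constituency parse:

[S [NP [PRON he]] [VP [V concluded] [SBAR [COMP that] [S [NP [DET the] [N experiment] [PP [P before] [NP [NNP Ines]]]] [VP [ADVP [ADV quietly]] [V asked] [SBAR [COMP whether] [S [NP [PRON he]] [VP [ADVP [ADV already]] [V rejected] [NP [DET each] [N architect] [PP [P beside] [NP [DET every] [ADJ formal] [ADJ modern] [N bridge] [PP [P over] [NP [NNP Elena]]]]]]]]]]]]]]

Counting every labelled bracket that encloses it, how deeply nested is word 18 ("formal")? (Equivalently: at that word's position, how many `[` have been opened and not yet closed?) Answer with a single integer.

The word sits inside ADJ, which is inside NP, inside PP, inside NP, inside VP, inside S, inside SBAR, inside VP, inside S, inside SBAR, inside VP, inside S — 12 brackets in all.

12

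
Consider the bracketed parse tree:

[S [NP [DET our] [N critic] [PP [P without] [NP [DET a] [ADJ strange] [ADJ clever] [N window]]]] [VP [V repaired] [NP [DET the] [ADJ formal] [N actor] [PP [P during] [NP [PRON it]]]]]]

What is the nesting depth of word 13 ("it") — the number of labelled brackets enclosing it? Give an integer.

The word sits inside PRON, which is inside NP, inside PP, inside NP, inside VP, inside S — 6 brackets in all.

6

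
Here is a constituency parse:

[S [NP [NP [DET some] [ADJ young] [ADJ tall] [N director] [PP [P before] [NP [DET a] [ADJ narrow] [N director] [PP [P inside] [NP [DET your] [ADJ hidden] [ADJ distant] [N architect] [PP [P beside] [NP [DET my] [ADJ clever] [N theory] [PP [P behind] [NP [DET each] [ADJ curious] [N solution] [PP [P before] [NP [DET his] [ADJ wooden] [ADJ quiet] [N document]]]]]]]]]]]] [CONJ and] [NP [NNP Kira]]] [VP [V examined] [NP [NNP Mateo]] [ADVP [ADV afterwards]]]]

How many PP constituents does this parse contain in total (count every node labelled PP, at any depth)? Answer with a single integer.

Scanning left to right, an opening `[PP` appears at word positions 5, 9, 14, 18, 22 — 5 in total.

5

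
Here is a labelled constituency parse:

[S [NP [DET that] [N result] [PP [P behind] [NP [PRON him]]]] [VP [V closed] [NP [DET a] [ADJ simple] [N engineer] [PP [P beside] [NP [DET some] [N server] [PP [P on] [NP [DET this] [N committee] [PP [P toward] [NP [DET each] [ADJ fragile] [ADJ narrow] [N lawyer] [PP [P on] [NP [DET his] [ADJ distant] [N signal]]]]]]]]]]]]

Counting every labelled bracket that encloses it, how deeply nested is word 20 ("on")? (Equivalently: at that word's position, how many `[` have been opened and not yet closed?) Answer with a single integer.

11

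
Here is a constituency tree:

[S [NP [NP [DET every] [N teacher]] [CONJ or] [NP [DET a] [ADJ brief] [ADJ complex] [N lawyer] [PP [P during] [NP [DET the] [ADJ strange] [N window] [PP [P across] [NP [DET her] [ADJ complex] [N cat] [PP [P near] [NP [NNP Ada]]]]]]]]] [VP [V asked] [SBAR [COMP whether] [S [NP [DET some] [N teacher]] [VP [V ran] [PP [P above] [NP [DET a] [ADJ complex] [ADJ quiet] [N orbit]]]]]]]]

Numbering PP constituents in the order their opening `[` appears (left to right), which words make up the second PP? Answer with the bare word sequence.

across her complex cat near Ada

Opening `[PP` markers occur at word positions 8, 12, 16, 23; the second of these opens the constituent [PP across her complex cat near Ada].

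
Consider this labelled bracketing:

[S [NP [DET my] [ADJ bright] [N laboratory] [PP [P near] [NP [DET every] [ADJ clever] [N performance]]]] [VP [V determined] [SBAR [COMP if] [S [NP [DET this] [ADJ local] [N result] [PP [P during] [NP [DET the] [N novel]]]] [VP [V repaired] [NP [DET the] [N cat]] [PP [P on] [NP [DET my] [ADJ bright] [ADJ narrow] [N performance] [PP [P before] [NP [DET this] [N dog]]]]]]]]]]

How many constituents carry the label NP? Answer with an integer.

7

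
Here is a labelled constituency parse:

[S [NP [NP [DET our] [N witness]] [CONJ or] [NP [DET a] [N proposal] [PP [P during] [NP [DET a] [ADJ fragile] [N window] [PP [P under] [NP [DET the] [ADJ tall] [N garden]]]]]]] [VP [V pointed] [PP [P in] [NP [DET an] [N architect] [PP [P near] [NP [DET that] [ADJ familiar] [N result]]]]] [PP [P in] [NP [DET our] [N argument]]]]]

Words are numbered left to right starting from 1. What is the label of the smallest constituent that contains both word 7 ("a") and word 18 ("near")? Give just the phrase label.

Word 7 lies under S → NP → NP → PP → NP → DET; word 18 lies under S → VP → PP → NP → PP → P. The lowest shared node is the S.

S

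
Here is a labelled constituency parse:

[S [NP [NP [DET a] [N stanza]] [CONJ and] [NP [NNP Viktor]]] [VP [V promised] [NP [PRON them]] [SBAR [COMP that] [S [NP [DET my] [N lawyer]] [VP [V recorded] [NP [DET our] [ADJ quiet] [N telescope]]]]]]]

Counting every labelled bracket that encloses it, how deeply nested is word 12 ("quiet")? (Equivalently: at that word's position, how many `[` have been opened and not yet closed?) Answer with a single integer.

7

The word sits inside ADJ, which is inside NP, inside VP, inside S, inside SBAR, inside VP, inside S — 7 brackets in all.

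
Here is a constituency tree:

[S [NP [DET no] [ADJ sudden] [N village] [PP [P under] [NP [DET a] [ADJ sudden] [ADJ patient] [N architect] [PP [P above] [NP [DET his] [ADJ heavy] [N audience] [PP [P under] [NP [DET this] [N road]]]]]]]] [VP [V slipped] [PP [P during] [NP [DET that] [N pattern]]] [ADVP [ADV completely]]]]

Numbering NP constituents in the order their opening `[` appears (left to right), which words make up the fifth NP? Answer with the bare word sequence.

Opening `[NP` markers occur at word positions 1, 5, 10, 14, 18; the fifth of these opens the constituent [NP that pattern].

that pattern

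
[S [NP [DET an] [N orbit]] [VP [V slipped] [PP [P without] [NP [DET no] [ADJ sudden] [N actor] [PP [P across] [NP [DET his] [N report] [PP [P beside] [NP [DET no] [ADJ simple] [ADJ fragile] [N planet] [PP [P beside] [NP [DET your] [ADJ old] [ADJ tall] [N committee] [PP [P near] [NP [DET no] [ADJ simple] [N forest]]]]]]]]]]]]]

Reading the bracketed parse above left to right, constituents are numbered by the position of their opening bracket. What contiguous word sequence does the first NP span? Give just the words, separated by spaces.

an orbit

Opening `[NP` markers occur at word positions 1, 5, 9, 12, 17, 22; the first of these opens the constituent [NP an orbit].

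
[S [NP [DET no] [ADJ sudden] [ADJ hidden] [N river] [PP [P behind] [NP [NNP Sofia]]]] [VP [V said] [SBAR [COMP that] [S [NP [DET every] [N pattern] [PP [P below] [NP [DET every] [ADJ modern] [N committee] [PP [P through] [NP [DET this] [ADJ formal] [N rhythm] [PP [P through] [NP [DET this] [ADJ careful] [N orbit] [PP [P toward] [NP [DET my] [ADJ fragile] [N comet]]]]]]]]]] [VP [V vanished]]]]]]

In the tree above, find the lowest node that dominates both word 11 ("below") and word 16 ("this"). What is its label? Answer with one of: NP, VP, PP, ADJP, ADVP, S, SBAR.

PP

Word 11 lies under S → VP → SBAR → S → NP → PP → P; word 16 lies under S → VP → SBAR → S → NP → PP → NP → PP → NP → DET. The lowest shared node is the PP.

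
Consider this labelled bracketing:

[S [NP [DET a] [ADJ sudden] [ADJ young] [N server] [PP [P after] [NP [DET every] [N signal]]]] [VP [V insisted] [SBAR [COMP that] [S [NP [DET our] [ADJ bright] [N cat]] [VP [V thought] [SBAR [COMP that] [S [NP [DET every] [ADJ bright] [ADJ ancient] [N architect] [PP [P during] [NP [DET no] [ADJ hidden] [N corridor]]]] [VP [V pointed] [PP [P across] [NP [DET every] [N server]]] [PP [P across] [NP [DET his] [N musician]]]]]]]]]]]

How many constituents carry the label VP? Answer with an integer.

3

The VP constituents are: [VP insisted that our bright cat thought that every bright ancient architect during no hidden corridor pointed across every server across his musician]; [VP thought that every bright ancient architect during no hidden corridor pointed across every server across his musician]; [VP pointed across every server across his musician]. Total: 3.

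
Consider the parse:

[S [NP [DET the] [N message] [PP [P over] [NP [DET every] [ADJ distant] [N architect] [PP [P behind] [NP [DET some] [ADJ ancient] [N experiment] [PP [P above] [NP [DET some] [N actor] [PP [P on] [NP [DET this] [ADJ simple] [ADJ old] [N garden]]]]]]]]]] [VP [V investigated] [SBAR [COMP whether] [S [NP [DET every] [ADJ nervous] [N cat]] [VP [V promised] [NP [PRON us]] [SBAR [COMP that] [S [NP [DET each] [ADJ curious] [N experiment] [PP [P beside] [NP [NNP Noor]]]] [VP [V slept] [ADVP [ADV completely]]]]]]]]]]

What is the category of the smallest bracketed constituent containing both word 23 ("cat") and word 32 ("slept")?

S

The smallest bracket enclosing both words is [S every nervous cat promised us that each curious experiment beside Noor slept completely], so the label is S.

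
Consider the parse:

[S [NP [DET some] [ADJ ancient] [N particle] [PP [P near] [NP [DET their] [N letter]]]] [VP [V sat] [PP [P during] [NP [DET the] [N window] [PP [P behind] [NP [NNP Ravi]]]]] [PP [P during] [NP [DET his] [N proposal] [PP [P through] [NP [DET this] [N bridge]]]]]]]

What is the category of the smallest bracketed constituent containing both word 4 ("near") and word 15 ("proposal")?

S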